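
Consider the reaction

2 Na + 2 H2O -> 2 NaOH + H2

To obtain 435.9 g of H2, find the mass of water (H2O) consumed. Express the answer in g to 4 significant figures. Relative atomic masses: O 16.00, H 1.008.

7791 g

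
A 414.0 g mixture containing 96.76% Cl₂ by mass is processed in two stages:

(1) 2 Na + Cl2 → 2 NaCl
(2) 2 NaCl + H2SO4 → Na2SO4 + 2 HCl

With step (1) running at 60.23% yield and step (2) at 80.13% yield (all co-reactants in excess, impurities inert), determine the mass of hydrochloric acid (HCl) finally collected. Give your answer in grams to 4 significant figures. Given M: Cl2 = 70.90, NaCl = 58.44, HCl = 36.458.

198.8 g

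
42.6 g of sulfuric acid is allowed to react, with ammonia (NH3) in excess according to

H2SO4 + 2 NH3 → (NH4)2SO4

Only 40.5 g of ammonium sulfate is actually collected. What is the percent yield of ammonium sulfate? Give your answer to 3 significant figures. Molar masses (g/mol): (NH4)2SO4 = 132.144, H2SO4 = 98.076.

n(H2SO4) = 42.60 g / 98.076 g/mol = 0.4344 mol.
From the equation the H2SO4:(NH4)2SO4 mole ratio is 1:1, so n((NH4)2SO4) = 0.4344 × 1/1 = 0.4344 mol.
Mass of (NH4)2SO4 = 0.4344 mol × 132.144 g/mol = 57.40 g.
This is the theoretical yield. Percent yield = 40.5 g / 57.40 g × 100% = 70.56%.

70.6 %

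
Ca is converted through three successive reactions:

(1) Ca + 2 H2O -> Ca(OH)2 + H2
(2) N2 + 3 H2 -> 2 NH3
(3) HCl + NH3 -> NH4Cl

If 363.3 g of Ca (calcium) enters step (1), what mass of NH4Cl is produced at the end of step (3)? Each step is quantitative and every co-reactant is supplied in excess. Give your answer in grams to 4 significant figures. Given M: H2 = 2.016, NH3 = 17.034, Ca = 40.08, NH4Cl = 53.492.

n(Ca) = 363.3 / 40.08 = 9.0644 mol.
Reaction (1): Ca→H2 ratio 1:1 ⇒ n(H2) = 9.0644 mol.
Reaction (2): H2→NH3 ratio 3:2 ⇒ n(NH3) = 6.0429 mol.
Reaction (3): NH3→NH4Cl ratio 1:1 ⇒ n(NH4Cl) = 6.0429 mol.
Mass of NH4Cl = 6.0429 × 53.492 = 323.25 g.

323.2 g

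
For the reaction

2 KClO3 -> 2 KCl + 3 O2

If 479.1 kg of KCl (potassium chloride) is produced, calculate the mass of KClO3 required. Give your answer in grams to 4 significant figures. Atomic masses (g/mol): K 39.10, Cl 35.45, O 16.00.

787600 g

M(KCl) = 39.10 + 35.45 = 74.55 g/mol.
M(KClO3) = 39.10 + 35.45 + 3(16.00) = 122.55 g/mol.
Convert: 479.1 kg = 479100 g.
n(KCl) = 479100 g / 74.55 g/mol = 6426.6 mol.
From the equation the KCl:KClO3 mole ratio is 2:2, so n(KClO3) = 6426.6 × 2/2 = 6426.6 mol.
Mass of KClO3 = 6426.6 mol × 122.55 g/mol = 787570 g.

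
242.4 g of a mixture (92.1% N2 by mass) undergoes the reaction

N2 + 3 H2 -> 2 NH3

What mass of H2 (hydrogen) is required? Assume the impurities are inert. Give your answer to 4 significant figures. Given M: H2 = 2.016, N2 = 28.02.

Mass of pure N2 = 242.4 g × 0.921 = 223.25 g.
n(N2) = 223.25 g / 28.02 g/mol = 7.9675 mol.
From the equation the N2:H2 mole ratio is 1:3, so n(H2) = 7.9675 × 3/1 = 23.903 mol.
Mass of H2 = 23.903 mol × 2.016 g/mol = 48.188 g.

48.19 g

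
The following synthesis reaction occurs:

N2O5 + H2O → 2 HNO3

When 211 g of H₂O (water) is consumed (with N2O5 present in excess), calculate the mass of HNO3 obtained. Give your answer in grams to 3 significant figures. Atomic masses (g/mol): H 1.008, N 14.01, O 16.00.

1480 g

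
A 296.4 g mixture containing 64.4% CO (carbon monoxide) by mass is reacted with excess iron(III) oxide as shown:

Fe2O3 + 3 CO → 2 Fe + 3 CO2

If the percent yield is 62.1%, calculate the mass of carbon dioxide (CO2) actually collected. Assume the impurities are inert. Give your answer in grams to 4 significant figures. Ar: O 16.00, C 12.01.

186.2 g

Pure CO available = 296.4 g × 0.644 = 190.88 g.
M(CO) = 12.01 + 16.00 = 28.01 g/mol.
M(CO2) = 12.01 + 2(16.00) = 44.01 g/mol.
n(CO) = 190.88 g / 28.01 g/mol = 6.8148 mol.
From the equation the CO:CO2 mole ratio is 3:3, so n(CO2) = 6.8148 × 3/3 = 6.8148 mol.
Mass of CO2 = 6.8148 mol × 44.01 g/mol = 299.92 g.
Actual mass collected = 299.92 g × 0.621 = 186.25 g.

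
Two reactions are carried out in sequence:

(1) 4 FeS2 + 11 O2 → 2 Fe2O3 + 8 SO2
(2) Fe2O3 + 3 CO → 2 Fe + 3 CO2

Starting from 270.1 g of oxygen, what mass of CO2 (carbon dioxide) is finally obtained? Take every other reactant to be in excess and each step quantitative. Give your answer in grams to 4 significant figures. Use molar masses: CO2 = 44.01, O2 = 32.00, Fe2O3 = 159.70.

n(O2) = 270.10 / 32.00 = 8.4406 mol.
Step 1 gives a 11:2 ratio of O2 to Fe2O3, so n(Fe2O3) = 1.5347 mol.
In step 2 the Fe2O3:CO2 ratio is 1:3, so n(CO2) = 4.6040 mol.
Mass of CO2 = 4.6040 × 44.01 = 202.62 g.

202.6 g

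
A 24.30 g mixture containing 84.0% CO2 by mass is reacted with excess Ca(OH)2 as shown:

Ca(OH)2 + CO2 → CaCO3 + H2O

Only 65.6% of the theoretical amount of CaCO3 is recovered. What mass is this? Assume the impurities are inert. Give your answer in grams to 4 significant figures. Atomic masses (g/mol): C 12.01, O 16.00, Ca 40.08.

Pure CO2 available = 24.30 g × 0.840 = 20.412 g.
M(CO2) = 12.01 + 2(16.00) = 44.01 g/mol.
M(CaCO3) = 40.08 + 12.01 + 3(16.00) = 100.09 g/mol.
n(CO2) = 20.412 g / 44.01 g/mol = 0.46380 mol.
From the equation the CO2:CaCO3 mole ratio is 1:1, so n(CaCO3) = 0.46380 × 1/1 = 0.46380 mol.
Mass of CaCO3 = 0.46380 mol × 100.09 g/mol = 46.422 g.
Actual mass collected = 46.422 g × 0.656 = 30.453 g.

30.45 g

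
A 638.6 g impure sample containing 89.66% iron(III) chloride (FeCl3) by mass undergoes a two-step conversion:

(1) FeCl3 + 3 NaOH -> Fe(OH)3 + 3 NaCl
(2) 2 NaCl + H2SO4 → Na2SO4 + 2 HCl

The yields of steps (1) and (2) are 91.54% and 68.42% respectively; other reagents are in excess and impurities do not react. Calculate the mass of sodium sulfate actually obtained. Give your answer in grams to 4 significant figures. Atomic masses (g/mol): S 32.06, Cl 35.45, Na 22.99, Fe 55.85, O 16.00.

471.1 g

Pure FeCl3 = 638.6 × 0.8966 = 572.57 g.
M(FeCl3) = 55.85 + 3(35.45) = 162.20 g/mol.
M(Na2SO4) = 2(22.99) + 32.06 + 4(16.00) = 142.04 g/mol.
n(FeCl3) = 572.57 / 162.20 = 3.5300 mol.
Step 1 (FeCl3:NaCl = 1:3): theoretical n(NaCl) = 10.590 mol; at 91.54% yield, n(NaCl) = 9.6941 mol.
Step 2 (NaCl:Na2SO4 = 2:1): theoretical n(Na2SO4) = 4.8471 mol, so theoretical mass = 4.8471 × 142.04 = 688.48 g.
At 68.42% yield, actual mass of Na2SO4 = 688.48 × 0.6842 = 471.06 g.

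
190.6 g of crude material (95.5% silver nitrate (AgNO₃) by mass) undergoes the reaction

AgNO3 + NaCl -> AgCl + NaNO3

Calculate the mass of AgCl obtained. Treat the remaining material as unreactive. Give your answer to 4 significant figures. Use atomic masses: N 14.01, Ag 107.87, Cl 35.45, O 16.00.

Mass of pure AgNO3 = 190.6 g × 0.955 = 182.02 g.
M(AgNO3) = 107.87 + 14.01 + 3(16.00) = 169.88 g/mol.
M(AgCl) = 107.87 + 35.45 = 143.32 g/mol.
n(AgNO3) = 182.02 g / 169.88 g/mol = 1.0715 mol.
From the equation the AgNO3:AgCl mole ratio is 1:1, so n(AgCl) = 1.0715 × 1/1 = 1.0715 mol.
Mass of AgCl = 1.0715 mol × 143.32 g/mol = 153.56 g.

153.6 g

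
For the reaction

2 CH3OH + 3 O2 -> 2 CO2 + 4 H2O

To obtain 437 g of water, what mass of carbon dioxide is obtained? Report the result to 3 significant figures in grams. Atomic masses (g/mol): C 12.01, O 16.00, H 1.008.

M(H2O) = 2(1.008) + 16.00 = 18.016 g/mol.
M(CO2) = 12.01 + 2(16.00) = 44.01 g/mol.
n(H2O) = 437.0 g / 18.016 g/mol = 24.26 mol.
From the equation the H2O:CO2 mole ratio is 4:2, so n(CO2) = 24.26 × 2/4 = 12.13 mol.
Mass of CO2 = 12.13 mol × 44.01 g/mol = 533.8 g.

534 g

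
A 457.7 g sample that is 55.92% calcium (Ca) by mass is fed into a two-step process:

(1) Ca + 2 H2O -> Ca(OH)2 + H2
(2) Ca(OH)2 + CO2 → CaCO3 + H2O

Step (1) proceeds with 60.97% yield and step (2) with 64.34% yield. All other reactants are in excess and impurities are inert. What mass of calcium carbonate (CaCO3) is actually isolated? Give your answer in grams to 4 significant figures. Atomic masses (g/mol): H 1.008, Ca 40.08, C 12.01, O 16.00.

250.7 g

Pure Ca = 457.7 × 0.5592 = 255.95 g.
M(Ca) = 40.08 g/mol.
M(CaCO3) = 40.08 + 12.01 + 3(16.00) = 100.09 g/mol.
n(Ca) = 255.95 / 40.08 = 6.3859 mol.
Step 1 (Ca:Ca(OH)2 = 1:1): theoretical n(Ca(OH)2) = 6.3859 mol; at 60.97% yield, n(Ca(OH)2) = 3.8935 mol.
Step 2 (Ca(OH)2:CaCO3 = 1:1): theoretical n(CaCO3) = 3.8935 mol, so theoretical mass = 3.8935 × 100.09 = 389.70 g.
At 64.34% yield, actual mass of CaCO3 = 389.70 × 0.6434 = 250.73 g.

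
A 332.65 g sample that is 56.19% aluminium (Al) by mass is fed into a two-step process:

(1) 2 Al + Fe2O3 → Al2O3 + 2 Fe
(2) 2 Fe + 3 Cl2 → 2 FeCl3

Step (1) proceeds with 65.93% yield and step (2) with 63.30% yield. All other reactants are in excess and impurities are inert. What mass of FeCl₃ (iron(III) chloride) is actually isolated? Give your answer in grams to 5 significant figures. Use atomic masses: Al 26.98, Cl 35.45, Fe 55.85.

468.97 g

Pure Al = 332.65 × 0.5619 = 186.916 g.
M(Al) = 26.98 g/mol.
M(FeCl3) = 55.85 + 3(35.45) = 162.20 g/mol.
n(Al) = 186.916 / 26.98 = 6.92795 mol.
Step 1 (Al:Fe = 2:2): theoretical n(Fe) = 6.92795 mol; at 65.93% yield, n(Fe) = 4.56760 mol.
Step 2 (Fe:FeCl3 = 2:2): theoretical n(FeCl3) = 4.56760 mol, so theoretical mass = 4.56760 × 162.20 = 740.864 g.
At 63.30% yield, actual mass of FeCl3 = 740.864 × 0.6330 = 468.967 g.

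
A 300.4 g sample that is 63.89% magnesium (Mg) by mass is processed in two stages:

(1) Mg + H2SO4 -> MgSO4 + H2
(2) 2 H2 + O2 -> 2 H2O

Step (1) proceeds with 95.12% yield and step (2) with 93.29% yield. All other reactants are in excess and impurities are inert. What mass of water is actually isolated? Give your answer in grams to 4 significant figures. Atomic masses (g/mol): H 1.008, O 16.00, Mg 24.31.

126.2 g

Pure Mg = 300.4 × 0.6389 = 191.93 g.
M(Mg) = 24.31 g/mol.
M(H2O) = 2(1.008) + 16.00 = 18.016 g/mol.
n(Mg) = 191.93 / 24.31 = 7.8949 mol.
Step 1 (Mg:H2 = 1:1): theoretical n(H2) = 7.8949 mol; at 95.12% yield, n(H2) = 7.5097 mol.
Step 2 (H2:H2O = 2:2): theoretical n(H2O) = 7.5097 mol, so theoretical mass = 7.5097 × 18.016 = 135.29 g.
At 93.29% yield, actual mass of H2O = 135.29 × 0.9329 = 126.22 g.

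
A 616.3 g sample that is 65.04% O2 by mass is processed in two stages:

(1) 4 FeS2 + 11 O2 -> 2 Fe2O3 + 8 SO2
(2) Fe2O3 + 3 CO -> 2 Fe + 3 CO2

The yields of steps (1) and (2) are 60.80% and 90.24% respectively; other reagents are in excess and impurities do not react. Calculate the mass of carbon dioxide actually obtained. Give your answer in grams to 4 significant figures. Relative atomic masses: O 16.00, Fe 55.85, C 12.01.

165.0 g

Pure O2 = 616.3 × 0.6504 = 400.84 g.
M(O2) = 2(16.00) = 32.00 g/mol.
M(CO2) = 12.01 + 2(16.00) = 44.01 g/mol.
n(O2) = 400.84 / 32.00 = 12.526 mol.
Step 1 (O2:Fe2O3 = 11:2): theoretical n(Fe2O3) = 2.2775 mol; at 60.80% yield, n(Fe2O3) = 1.3847 mol.
Step 2 (Fe2O3:CO2 = 1:3): theoretical n(CO2) = 4.1542 mol, so theoretical mass = 4.1542 × 44.01 = 182.83 g.
At 90.24% yield, actual mass of CO2 = 182.83 × 0.9024 = 164.98 g.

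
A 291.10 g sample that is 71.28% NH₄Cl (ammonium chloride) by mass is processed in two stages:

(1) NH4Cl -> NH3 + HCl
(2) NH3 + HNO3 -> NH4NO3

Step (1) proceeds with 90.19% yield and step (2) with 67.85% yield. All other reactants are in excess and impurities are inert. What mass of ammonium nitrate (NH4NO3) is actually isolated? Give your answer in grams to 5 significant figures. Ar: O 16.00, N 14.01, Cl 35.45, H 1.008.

Pure NH4Cl = 291.10 × 0.7128 = 207.496 g.
M(NH4Cl) = 14.01 + 4(1.008) + 35.45 = 53.492 g/mol.
M(NH4NO3) = 2(14.01) + 4(1.008) + 3(16.00) = 80.052 g/mol.
n(NH4Cl) = 207.496 / 53.492 = 3.87901 mol.
Step 1 (NH4Cl:NH3 = 1:1): theoretical n(NH3) = 3.87901 mol; at 90.19% yield, n(NH3) = 3.49848 mol.
Step 2 (NH3:NH4NO3 = 1:1): theoretical n(NH4NO3) = 3.49848 mol, so theoretical mass = 3.49848 × 80.052 = 280.060 g.
At 67.85% yield, actual mass of NH4NO3 = 280.060 × 0.6785 = 190.021 g.

190.02 g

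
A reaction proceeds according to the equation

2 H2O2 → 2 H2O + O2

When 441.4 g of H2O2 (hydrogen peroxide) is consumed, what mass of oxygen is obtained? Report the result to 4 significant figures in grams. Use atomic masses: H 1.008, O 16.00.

207.6 g

M(H2O2) = 2(1.008) + 2(16.00) = 34.016 g/mol.
M(O2) = 2(16.00) = 32.00 g/mol.
n(H2O2) = 441.40 g / 34.016 g/mol = 12.976 mol.
From the equation the H2O2:O2 mole ratio is 2:1, so n(O2) = 12.976 × 1/2 = 6.4881 mol.
Mass of O2 = 6.4881 mol × 32.00 g/mol = 207.62 g.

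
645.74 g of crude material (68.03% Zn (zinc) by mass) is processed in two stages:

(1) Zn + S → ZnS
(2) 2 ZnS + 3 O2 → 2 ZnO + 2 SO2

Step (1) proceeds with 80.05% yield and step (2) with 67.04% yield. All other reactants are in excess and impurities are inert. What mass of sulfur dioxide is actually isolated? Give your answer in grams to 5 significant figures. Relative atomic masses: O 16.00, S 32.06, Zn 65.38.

230.99 g

Pure Zn = 645.74 × 0.6803 = 439.297 g.
M(Zn) = 65.38 g/mol.
M(SO2) = 32.06 + 2(16.00) = 64.06 g/mol.
n(Zn) = 439.297 / 65.38 = 6.71913 mol.
Step 1 (Zn:ZnS = 1:1): theoretical n(ZnS) = 6.71913 mol; at 80.05% yield, n(ZnS) = 5.37867 mol.
Step 2 (ZnS:SO2 = 2:2): theoretical n(SO2) = 5.37867 mol, so theoretical mass = 5.37867 × 64.06 = 344.557 g.
At 67.04% yield, actual mass of SO2 = 344.557 × 0.6704 = 230.991 g.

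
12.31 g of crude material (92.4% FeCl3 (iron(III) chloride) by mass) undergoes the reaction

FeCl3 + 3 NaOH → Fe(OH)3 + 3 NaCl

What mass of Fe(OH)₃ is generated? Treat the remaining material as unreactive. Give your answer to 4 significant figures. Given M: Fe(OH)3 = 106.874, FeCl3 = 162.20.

7.495 g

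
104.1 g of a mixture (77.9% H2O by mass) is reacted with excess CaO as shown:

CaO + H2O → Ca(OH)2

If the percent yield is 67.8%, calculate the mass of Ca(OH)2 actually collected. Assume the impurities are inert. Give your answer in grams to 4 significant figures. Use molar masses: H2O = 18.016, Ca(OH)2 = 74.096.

Pure H2O available = 104.1 g × 0.779 = 81.094 g.
n(H2O) = 81.094 g / 18.016 g/mol = 4.5012 mol.
From the equation the H2O:Ca(OH)2 mole ratio is 1:1, so n(Ca(OH)2) = 4.5012 × 1/1 = 4.5012 mol.
Mass of Ca(OH)2 = 4.5012 mol × 74.096 g/mol = 333.52 g.
Actual mass collected = 333.52 g × 0.678 = 226.13 g.

226.1 g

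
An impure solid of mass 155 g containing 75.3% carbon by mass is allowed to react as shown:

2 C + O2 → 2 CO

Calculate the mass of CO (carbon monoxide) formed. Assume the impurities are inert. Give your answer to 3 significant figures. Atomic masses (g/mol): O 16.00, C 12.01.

272 g

Mass of pure C = 155 g × 0.753 = 116.7 g.
M(C) = 12.01 g/mol.
M(CO) = 12.01 + 16.00 = 28.01 g/mol.
n(C) = 116.7 g / 12.01 g/mol = 9.718 mol.
From the equation the C:CO mole ratio is 2:2, so n(CO) = 9.718 × 2/2 = 9.718 mol.
Mass of CO = 9.718 mol × 28.01 g/mol = 272.2 g.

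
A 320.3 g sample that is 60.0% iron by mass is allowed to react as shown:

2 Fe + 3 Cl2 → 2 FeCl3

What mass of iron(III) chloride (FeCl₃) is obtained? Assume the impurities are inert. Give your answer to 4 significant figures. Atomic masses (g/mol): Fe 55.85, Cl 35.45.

558.1 g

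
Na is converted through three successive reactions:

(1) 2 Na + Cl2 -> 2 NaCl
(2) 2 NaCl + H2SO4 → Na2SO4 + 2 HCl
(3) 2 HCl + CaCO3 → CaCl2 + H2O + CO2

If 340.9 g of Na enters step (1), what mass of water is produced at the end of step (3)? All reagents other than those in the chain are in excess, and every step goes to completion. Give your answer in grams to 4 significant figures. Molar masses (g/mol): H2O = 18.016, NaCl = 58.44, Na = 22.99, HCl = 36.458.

133.6 g

n(Na) = 340.9 / 22.99 = 14.828 mol.
Reaction (1): Na→NaCl ratio 2:2 ⇒ n(NaCl) = 14.828 mol.
Reaction (2): NaCl→HCl ratio 2:2 ⇒ n(HCl) = 14.828 mol.
Reaction (3): HCl→H2O ratio 2:1 ⇒ n(H2O) = 7.4141 mol.
Mass of H2O = 7.4141 × 18.016 = 133.57 g.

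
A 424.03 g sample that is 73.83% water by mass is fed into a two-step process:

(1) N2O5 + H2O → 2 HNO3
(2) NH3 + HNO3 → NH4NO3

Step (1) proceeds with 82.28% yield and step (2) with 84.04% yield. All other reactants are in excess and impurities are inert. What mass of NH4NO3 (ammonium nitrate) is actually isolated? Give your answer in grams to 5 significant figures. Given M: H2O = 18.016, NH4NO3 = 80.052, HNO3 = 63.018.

Pure H2O = 424.03 × 0.7383 = 313.061 g.
n(H2O) = 313.061 / 18.016 = 17.3769 mol.
Step 1 (H2O:HNO3 = 1:2): theoretical n(HNO3) = 34.7537 mol; at 82.28% yield, n(HNO3) = 28.5953 mol.
Step 2 (HNO3:NH4NO3 = 1:1): theoretical n(NH4NO3) = 28.5953 mol, so theoretical mass = 28.5953 × 80.052 = 2289.11 g.
At 84.04% yield, actual mass of NH4NO3 = 2289.11 × 0.8404 = 1923.77 g.

1923.8 g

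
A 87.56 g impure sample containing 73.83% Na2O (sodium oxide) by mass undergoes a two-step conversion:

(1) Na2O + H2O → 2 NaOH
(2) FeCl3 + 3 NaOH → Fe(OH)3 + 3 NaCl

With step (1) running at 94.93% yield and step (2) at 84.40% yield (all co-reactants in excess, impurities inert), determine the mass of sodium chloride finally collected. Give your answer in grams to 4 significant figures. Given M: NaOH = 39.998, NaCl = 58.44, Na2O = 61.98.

Pure Na2O = 87.56 × 0.7383 = 64.646 g.
n(Na2O) = 64.646 / 61.98 = 1.0430 mol.
Step 1 (Na2O:NaOH = 1:2): theoretical n(NaOH) = 2.0860 mol; at 94.93% yield, n(NaOH) = 1.9803 mol.
Step 2 (NaOH:NaCl = 3:3): theoretical n(NaCl) = 1.9803 mol, so theoretical mass = 1.9803 × 58.44 = 115.73 g.
At 84.40% yield, actual mass of NaCl = 115.73 × 0.8440 = 97.673 g.

97.67 g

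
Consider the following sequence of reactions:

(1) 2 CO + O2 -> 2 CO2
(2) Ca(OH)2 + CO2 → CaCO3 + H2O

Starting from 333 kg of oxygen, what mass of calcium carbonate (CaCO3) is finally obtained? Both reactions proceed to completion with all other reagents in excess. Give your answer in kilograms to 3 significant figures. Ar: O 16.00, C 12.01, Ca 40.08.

2080 kg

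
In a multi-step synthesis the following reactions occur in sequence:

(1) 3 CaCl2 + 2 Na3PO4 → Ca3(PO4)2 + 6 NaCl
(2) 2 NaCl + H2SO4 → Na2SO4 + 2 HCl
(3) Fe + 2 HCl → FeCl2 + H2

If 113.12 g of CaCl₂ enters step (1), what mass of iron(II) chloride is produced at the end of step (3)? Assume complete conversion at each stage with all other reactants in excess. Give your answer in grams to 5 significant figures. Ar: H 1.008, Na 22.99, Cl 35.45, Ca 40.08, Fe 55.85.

M(CaCl2) = 40.08 + 2(35.45) = 110.98 g/mol.
M(FeCl2) = 55.85 + 2(35.45) = 126.75 g/mol.
n(CaCl2) = 113.12 / 110.98 = 1.01928 mol.
Reaction (1): CaCl2→NaCl ratio 3:6 ⇒ n(NaCl) = 2.03857 mol.
Reaction (2): NaCl→HCl ratio 2:2 ⇒ n(HCl) = 2.03857 mol.
Reaction (3): HCl→FeCl2 ratio 2:1 ⇒ n(FeCl2) = 1.01928 mol.
Mass of FeCl2 = 1.01928 × 126.75 = 129.194 g.

129.19 g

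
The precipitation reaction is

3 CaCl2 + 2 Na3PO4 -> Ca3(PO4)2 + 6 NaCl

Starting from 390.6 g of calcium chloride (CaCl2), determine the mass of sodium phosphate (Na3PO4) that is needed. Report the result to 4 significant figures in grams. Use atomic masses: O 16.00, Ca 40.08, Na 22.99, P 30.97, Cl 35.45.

384.7 g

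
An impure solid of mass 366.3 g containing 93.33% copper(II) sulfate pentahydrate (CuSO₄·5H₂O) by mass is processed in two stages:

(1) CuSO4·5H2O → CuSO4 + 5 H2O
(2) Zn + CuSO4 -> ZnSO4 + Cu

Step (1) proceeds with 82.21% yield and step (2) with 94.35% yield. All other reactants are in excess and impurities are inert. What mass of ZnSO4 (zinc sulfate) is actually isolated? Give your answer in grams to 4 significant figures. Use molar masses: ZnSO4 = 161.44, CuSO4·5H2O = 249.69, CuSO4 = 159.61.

Pure CuSO4·5H2O = 366.3 × 0.9333 = 341.87 g.
n(CuSO4·5H2O) = 341.87 / 249.69 = 1.3692 mol.
Step 1 (CuSO4·5H2O:CuSO4 = 1:1): theoretical n(CuSO4) = 1.3692 mol; at 82.21% yield, n(CuSO4) = 1.1256 mol.
Step 2 (CuSO4:ZnSO4 = 1:1): theoretical n(ZnSO4) = 1.1256 mol, so theoretical mass = 1.1256 × 161.44 = 181.72 g.
At 94.35% yield, actual mass of ZnSO4 = 181.72 × 0.9435 = 171.45 g.

171.4 g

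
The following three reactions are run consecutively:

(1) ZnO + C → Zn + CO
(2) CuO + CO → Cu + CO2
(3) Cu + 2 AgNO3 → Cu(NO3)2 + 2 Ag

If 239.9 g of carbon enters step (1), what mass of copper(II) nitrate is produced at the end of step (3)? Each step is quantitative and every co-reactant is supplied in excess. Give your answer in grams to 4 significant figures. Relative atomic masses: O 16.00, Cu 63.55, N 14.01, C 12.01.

M(C) = 12.01 g/mol.
M(Cu(NO3)2) = 63.55 + 2(14.01) + 6(16.00) = 187.57 g/mol.
n(C) = 239.9 / 12.01 = 19.975 mol.
Reaction (1): C→CO ratio 1:1 ⇒ n(CO) = 19.975 mol.
Reaction (2): CO→Cu ratio 1:1 ⇒ n(Cu) = 19.975 mol.
Reaction (3): Cu→Cu(NO3)2 ratio 1:1 ⇒ n(Cu(NO3)2) = 19.975 mol.
Mass of Cu(NO3)2 = 19.975 × 187.57 = 3746.7 g.

3747 g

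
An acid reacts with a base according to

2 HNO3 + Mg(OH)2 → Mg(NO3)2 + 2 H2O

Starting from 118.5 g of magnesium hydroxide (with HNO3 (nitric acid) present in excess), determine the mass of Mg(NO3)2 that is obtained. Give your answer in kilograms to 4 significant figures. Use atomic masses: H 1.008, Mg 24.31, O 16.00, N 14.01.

M(Mg(OH)2) = 24.31 + 2(16.00) + 2(1.008) = 58.326 g/mol.
M(Mg(NO3)2) = 24.31 + 2(14.01) + 6(16.00) = 148.33 g/mol.
n(Mg(OH)2) = 118.50 g / 58.326 g/mol = 2.0317 mol.
From the equation the Mg(OH)2:Mg(NO3)2 mole ratio is 1:1, so n(Mg(NO3)2) = 2.0317 × 1/1 = 2.0317 mol.
Mass of Mg(NO3)2 = 2.0317 mol × 148.33 g/mol = 301.36 g.
Converting to kg: 301.36 g = 0.3014 kg.

0.3014 kg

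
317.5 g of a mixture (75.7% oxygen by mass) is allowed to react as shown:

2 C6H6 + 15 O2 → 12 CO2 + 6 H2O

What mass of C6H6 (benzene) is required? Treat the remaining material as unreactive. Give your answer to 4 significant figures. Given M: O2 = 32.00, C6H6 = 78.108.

Mass of pure O2 = 317.5 g × 0.757 = 240.35 g.
n(O2) = 240.35 g / 32.00 g/mol = 7.5109 mol.
From the equation the O2:C6H6 mole ratio is 15:2, so n(C6H6) = 7.5109 × 2/15 = 1.0014 mol.
Mass of C6H6 = 1.0014 mol × 78.108 g/mol = 78.221 g.

78.22 g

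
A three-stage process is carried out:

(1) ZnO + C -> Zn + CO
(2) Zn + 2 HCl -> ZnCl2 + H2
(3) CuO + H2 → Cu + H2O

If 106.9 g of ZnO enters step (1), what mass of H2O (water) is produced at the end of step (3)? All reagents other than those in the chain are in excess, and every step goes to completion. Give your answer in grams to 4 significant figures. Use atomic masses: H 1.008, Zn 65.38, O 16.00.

23.67 g

M(ZnO) = 65.38 + 16.00 = 81.38 g/mol.
M(H2O) = 2(1.008) + 16.00 = 18.016 g/mol.
n(ZnO) = 106.9 / 81.38 = 1.3136 mol.
Reaction (1): ZnO→Zn ratio 1:1 ⇒ n(Zn) = 1.3136 mol.
Reaction (2): Zn→H2 ratio 1:1 ⇒ n(H2) = 1.3136 mol.
Reaction (3): H2→H2O ratio 1:1 ⇒ n(H2O) = 1.3136 mol.
Mass of H2O = 1.3136 × 18.016 = 23.666 g.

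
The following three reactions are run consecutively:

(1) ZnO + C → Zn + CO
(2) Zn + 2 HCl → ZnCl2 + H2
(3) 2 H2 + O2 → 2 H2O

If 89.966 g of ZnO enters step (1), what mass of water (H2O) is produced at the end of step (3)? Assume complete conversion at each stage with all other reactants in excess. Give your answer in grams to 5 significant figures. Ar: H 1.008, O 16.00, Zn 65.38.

19.917 g

M(ZnO) = 65.38 + 16.00 = 81.38 g/mol.
M(H2O) = 2(1.008) + 16.00 = 18.016 g/mol.
n(ZnO) = 89.966 / 81.38 = 1.10551 mol.
Reaction (1): ZnO→Zn ratio 1:1 ⇒ n(Zn) = 1.10551 mol.
Reaction (2): Zn→H2 ratio 1:1 ⇒ n(H2) = 1.10551 mol.
Reaction (3): H2→H2O ratio 2:2 ⇒ n(H2O) = 1.10551 mol.
Mass of H2O = 1.10551 × 18.016 = 19.9168 g.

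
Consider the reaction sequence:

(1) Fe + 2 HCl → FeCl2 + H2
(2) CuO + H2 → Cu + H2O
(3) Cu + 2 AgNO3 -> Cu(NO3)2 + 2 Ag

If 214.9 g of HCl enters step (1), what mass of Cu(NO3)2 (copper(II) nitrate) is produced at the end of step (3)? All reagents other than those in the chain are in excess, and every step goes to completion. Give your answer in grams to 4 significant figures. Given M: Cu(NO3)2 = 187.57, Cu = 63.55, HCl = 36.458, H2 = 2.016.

552.8 g

n(HCl) = 214.9 / 36.458 = 5.8945 mol.
Reaction (1): HCl→H2 ratio 2:1 ⇒ n(H2) = 2.9472 mol.
Reaction (2): H2→Cu ratio 1:1 ⇒ n(Cu) = 2.9472 mol.
Reaction (3): Cu→Cu(NO3)2 ratio 1:1 ⇒ n(Cu(NO3)2) = 2.9472 mol.
Mass of Cu(NO3)2 = 2.9472 × 187.57 = 552.81 g.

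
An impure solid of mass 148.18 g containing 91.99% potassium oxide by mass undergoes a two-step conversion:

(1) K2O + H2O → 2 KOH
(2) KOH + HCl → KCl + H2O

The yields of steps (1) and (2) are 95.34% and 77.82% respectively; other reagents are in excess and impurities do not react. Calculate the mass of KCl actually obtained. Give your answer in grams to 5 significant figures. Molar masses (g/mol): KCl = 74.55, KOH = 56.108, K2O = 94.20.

Pure K2O = 148.18 × 0.9199 = 136.311 g.
n(K2O) = 136.311 / 94.20 = 1.44704 mol.
Step 1 (K2O:KOH = 1:2): theoretical n(KOH) = 2.89407 mol; at 95.34% yield, n(KOH) = 2.75921 mol.
Step 2 (KOH:KCl = 1:1): theoretical n(KCl) = 2.75921 mol, so theoretical mass = 2.75921 × 74.55 = 205.699 g.
At 77.82% yield, actual mass of KCl = 205.699 × 0.7782 = 160.075 g.

160.07 g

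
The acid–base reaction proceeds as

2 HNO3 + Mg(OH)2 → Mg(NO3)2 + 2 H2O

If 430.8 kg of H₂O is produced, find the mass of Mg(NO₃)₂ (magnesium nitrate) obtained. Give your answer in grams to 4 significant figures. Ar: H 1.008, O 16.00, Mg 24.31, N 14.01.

M(H2O) = 2(1.008) + 16.00 = 18.016 g/mol.
M(Mg(NO3)2) = 24.31 + 2(14.01) + 6(16.00) = 148.33 g/mol.
Convert: 430.8 kg = 430800 g.
n(H2O) = 430800 g / 18.016 g/mol = 23912 mol.
From the equation the H2O:Mg(NO3)2 mole ratio is 2:1, so n(Mg(NO3)2) = 23912 × 1/2 = 11956 mol.
Mass of Mg(NO3)2 = 11956 mol × 148.33 g/mol = 1.7734 × 10^6 g.

1773000 g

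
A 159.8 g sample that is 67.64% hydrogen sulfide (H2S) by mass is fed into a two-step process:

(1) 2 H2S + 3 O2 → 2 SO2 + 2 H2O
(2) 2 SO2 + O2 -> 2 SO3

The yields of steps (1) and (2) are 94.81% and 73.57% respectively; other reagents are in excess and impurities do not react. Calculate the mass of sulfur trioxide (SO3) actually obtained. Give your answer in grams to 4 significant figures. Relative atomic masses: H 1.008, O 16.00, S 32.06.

Pure H2S = 159.8 × 0.6764 = 108.09 g.
M(H2S) = 2(1.008) + 32.06 = 34.076 g/mol.
M(SO3) = 32.06 + 3(16.00) = 80.06 g/mol.
n(H2S) = 108.09 / 34.076 = 3.1720 mol.
Step 1 (H2S:SO2 = 2:2): theoretical n(SO2) = 3.1720 mol; at 94.81% yield, n(SO2) = 3.0074 mol.
Step 2 (SO2:SO3 = 2:2): theoretical n(SO3) = 3.0074 mol, so theoretical mass = 3.0074 × 80.06 = 240.77 g.
At 73.57% yield, actual mass of SO3 = 240.77 × 0.7357 = 177.13 g.

177.1 g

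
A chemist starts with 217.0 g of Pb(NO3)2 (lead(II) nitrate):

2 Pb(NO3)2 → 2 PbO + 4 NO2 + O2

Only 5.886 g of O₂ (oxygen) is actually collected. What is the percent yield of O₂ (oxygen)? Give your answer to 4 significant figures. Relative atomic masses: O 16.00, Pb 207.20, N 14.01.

56.15 %

M(Pb(NO3)2) = 207.20 + 2(14.01) + 6(16.00) = 331.22 g/mol.
M(O2) = 2(16.00) = 32.00 g/mol.
n(Pb(NO3)2) = 217.00 g / 331.22 g/mol = 0.65515 mol.
From the equation the Pb(NO3)2:O2 mole ratio is 2:1, so n(O2) = 0.65515 × 1/2 = 0.32758 mol.
Mass of O2 = 0.32758 mol × 32.00 g/mol = 10.482 g.
This is the theoretical yield. Percent yield = 5.886 g / 10.482 g × 100% = 56.151%.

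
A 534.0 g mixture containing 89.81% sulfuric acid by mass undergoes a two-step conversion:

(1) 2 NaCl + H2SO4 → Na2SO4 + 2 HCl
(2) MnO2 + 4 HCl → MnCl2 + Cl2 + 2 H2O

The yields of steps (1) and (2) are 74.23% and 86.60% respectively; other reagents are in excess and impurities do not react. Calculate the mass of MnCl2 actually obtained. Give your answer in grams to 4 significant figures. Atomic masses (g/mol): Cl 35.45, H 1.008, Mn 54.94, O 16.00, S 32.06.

197.8 g

Pure H2SO4 = 534.0 × 0.8981 = 479.59 g.
M(H2SO4) = 2(1.008) + 32.06 + 4(16.00) = 98.076 g/mol.
M(MnCl2) = 54.94 + 2(35.45) = 125.84 g/mol.
n(H2SO4) = 479.59 / 98.076 = 4.8899 mol.
Step 1 (H2SO4:HCl = 1:2): theoretical n(HCl) = 9.7799 mol; at 74.23% yield, n(HCl) = 7.2596 mol.
Step 2 (HCl:MnCl2 = 4:1): theoretical n(MnCl2) = 1.8149 mol, so theoretical mass = 1.8149 × 125.84 = 228.39 g.
At 86.60% yield, actual mass of MnCl2 = 228.39 × 0.8660 = 197.78 g.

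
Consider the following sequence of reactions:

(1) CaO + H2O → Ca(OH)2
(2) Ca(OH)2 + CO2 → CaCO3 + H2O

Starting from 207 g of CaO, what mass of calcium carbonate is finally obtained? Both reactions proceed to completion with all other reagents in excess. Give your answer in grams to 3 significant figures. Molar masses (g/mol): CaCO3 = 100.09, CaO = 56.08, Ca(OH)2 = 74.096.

369 g

n(CaO) = 207.0 / 56.08 = 3.691 mol.
Step 1 gives a 1:1 ratio of CaO to Ca(OH)2, so n(Ca(OH)2) = 3.691 mol.
In step 2 the Ca(OH)2:CaCO3 ratio is 1:1, so n(CaCO3) = 3.691 mol.
Mass of CaCO3 = 3.691 × 100.09 = 369.4 g.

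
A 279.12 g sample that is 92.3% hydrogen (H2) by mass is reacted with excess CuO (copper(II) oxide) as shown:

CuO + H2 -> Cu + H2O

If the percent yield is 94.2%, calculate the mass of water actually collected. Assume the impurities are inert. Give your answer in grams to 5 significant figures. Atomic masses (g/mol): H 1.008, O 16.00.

2168.8 g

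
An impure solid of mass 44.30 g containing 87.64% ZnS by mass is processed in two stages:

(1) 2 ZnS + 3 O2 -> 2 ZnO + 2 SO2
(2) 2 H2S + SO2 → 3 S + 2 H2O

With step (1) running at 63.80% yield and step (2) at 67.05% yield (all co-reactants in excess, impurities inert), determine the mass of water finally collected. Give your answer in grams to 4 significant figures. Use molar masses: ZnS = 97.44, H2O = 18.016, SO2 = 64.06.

Pure ZnS = 44.30 × 0.8764 = 38.825 g.
n(ZnS) = 38.825 / 97.44 = 0.39845 mol.
Step 1 (ZnS:SO2 = 2:2): theoretical n(SO2) = 0.39845 mol; at 63.80% yield, n(SO2) = 0.25421 mol.
Step 2 (SO2:H2O = 1:2): theoretical n(H2O) = 0.50842 mol, so theoretical mass = 0.50842 × 18.016 = 9.1596 g.
At 67.05% yield, actual mass of H2O = 9.1596 × 0.6705 = 6.1415 g.

6.142 g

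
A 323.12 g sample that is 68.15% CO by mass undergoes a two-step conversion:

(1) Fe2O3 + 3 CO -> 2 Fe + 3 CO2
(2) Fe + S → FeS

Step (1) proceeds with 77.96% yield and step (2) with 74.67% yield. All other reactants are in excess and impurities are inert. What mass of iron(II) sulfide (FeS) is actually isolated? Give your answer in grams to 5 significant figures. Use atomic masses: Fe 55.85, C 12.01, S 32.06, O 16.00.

Pure CO = 323.12 × 0.6815 = 220.206 g.
M(CO) = 12.01 + 16.00 = 28.01 g/mol.
M(FeS) = 55.85 + 32.06 = 87.91 g/mol.
n(CO) = 220.206 / 28.01 = 7.86170 mol.
Step 1 (CO:Fe = 3:2): theoretical n(Fe) = 5.24113 mol; at 77.96% yield, n(Fe) = 4.08599 mol.
Step 2 (Fe:FeS = 1:1): theoretical n(FeS) = 4.08599 mol, so theoretical mass = 4.08599 × 87.91 = 359.199 g.
At 74.67% yield, actual mass of FeS = 359.199 × 0.7467 = 268.214 g.

268.21 g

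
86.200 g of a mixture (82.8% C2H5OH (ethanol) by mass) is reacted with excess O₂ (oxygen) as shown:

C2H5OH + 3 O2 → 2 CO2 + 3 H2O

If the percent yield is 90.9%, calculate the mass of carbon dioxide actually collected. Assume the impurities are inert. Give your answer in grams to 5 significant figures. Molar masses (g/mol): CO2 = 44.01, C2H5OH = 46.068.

Pure C2H5OH available = 86.200 g × 0.828 = 71.3736 g.
n(C2H5OH) = 71.3736 g / 46.068 g/mol = 1.54931 mol.
From the equation the C2H5OH:CO2 mole ratio is 1:2, so n(CO2) = 1.54931 × 2/1 = 3.09862 mol.
Mass of CO2 = 3.09862 mol × 44.01 g/mol = 136.370 g.
Actual mass collected = 136.370 g × 0.909 = 123.961 g.

123.96 g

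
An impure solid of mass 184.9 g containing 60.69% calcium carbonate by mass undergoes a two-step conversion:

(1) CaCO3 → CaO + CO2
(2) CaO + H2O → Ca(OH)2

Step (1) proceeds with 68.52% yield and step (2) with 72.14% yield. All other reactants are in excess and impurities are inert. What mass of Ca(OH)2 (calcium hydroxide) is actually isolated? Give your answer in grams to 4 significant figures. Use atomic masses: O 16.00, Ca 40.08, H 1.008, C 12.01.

Pure CaCO3 = 184.9 × 0.6069 = 112.22 g.
M(CaCO3) = 40.08 + 12.01 + 3(16.00) = 100.09 g/mol.
M(Ca(OH)2) = 40.08 + 2(16.00) + 2(1.008) = 74.096 g/mol.
n(CaCO3) = 112.22 / 100.09 = 1.1211 mol.
Step 1 (CaCO3:CaO = 1:1): theoretical n(CaO) = 1.1211 mol; at 68.52% yield, n(CaO) = 0.76821 mol.
Step 2 (CaO:Ca(OH)2 = 1:1): theoretical n(Ca(OH)2) = 0.76821 mol, so theoretical mass = 0.76821 × 74.096 = 56.921 g.
At 72.14% yield, actual mass of Ca(OH)2 = 56.921 × 0.7214 = 41.063 g.

41.06 g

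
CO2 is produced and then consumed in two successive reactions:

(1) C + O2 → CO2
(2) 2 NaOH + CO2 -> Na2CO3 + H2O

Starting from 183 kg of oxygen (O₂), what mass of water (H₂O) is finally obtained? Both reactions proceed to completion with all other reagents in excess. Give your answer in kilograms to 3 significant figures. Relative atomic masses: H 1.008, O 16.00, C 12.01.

M(O2) = 2(16.00) = 32.00 g/mol.
M(H2O) = 2(1.008) + 16.00 = 18.016 g/mol.
183 kg = 183000 g.
n(O2) = 183000 / 32.00 = 5719 mol.
Step 1 gives a 1:1 ratio of O2 to CO2, so n(CO2) = 5719 mol.
In step 2 the CO2:H2O ratio is 1:1, so n(H2O) = 5719 mol.
Mass of H2O = 5719 × 18.016 = 103000 g = 103 kg.

103 kg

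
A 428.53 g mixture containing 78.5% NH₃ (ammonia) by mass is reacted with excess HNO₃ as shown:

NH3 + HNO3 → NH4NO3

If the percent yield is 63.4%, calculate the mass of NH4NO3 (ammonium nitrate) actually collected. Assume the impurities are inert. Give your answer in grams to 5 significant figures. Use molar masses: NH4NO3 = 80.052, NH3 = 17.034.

Pure NH3 available = 428.53 g × 0.785 = 336.396 g.
n(NH3) = 336.396 g / 17.034 g/mol = 19.7485 mol.
From the equation the NH3:NH4NO3 mole ratio is 1:1, so n(NH4NO3) = 19.7485 × 1/1 = 19.7485 mol.
Mass of NH4NO3 = 19.7485 mol × 80.052 g/mol = 1580.91 g.
Actual mass collected = 1580.91 g × 0.634 = 1002.30 g.

1002.3 g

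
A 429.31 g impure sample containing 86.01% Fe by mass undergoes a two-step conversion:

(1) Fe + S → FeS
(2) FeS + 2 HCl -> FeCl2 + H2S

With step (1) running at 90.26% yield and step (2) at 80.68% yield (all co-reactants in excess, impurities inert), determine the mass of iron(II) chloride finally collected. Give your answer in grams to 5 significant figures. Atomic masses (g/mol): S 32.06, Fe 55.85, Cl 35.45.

Pure Fe = 429.31 × 0.8601 = 369.250 g.
M(Fe) = 55.85 g/mol.
M(FeCl2) = 55.85 + 2(35.45) = 126.75 g/mol.
n(Fe) = 369.250 / 55.85 = 6.61145 mol.
Step 1 (Fe:FeS = 1:1): theoretical n(FeS) = 6.61145 mol; at 90.26% yield, n(FeS) = 5.96750 mol.
Step 2 (FeS:FeCl2 = 1:1): theoretical n(FeCl2) = 5.96750 mol, so theoretical mass = 5.96750 × 126.75 = 756.380 g.
At 80.68% yield, actual mass of FeCl2 = 756.380 × 0.8068 = 610.247 g.

610.25 g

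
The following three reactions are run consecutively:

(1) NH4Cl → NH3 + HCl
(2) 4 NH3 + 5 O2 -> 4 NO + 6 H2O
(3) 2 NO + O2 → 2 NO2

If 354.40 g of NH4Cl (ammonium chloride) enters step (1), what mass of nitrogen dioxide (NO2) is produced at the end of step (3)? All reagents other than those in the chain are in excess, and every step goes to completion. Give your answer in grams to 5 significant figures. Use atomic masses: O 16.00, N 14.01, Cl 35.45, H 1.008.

304.83 g

M(NH4Cl) = 14.01 + 4(1.008) + 35.45 = 53.492 g/mol.
M(NO2) = 14.01 + 2(16.00) = 46.01 g/mol.
n(NH4Cl) = 354.40 / 53.492 = 6.62529 mol.
Reaction (1): NH4Cl→NH3 ratio 1:1 ⇒ n(NH3) = 6.62529 mol.
Reaction (2): NH3→NO ratio 4:4 ⇒ n(NO) = 6.62529 mol.
Reaction (3): NO→NO2 ratio 2:2 ⇒ n(NO2) = 6.62529 mol.
Mass of NO2 = 6.62529 × 46.01 = 304.830 g.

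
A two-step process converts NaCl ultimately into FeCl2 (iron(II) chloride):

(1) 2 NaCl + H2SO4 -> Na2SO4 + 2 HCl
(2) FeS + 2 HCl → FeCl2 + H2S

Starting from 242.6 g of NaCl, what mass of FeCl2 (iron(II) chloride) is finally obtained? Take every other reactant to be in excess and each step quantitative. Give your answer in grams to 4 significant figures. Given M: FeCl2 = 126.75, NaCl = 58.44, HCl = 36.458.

n(NaCl) = 242.60 / 58.44 = 4.1513 mol.
Step 1 gives a 2:2 ratio of NaCl to HCl, so n(HCl) = 4.1513 mol.
In step 2 the HCl:FeCl2 ratio is 2:1, so n(FeCl2) = 2.0756 mol.
Mass of FeCl2 = 2.0756 × 126.75 = 263.09 g.

263.1 g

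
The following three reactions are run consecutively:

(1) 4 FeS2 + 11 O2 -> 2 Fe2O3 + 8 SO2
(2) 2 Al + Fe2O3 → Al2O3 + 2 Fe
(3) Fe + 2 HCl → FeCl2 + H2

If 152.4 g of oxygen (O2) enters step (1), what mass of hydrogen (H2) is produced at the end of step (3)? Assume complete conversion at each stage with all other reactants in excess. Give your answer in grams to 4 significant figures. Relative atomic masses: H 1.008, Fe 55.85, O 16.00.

3.491 g

M(O2) = 2(16.00) = 32.00 g/mol.
M(H2) = 2(1.008) = 2.016 g/mol.
n(O2) = 152.4 / 32.00 = 4.7625 mol.
Reaction (1): O2→Fe2O3 ratio 11:2 ⇒ n(Fe2O3) = 0.86591 mol.
Reaction (2): Fe2O3→Fe ratio 1:2 ⇒ n(Fe) = 1.7318 mol.
Reaction (3): Fe→H2 ratio 1:1 ⇒ n(H2) = 1.7318 mol.
Mass of H2 = 1.7318 × 2.016 = 3.4913 g.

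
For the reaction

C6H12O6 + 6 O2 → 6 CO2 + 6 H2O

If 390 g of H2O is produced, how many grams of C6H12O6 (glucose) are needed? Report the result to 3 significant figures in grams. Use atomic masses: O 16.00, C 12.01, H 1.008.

M(H2O) = 2(1.008) + 16.00 = 18.016 g/mol.
M(C6H12O6) = 6(12.01) + 12(1.008) + 6(16.00) = 180.156 g/mol.
n(H2O) = 390.0 g / 18.016 g/mol = 21.65 mol.
From the equation the H2O:C6H12O6 mole ratio is 6:1, so n(C6H12O6) = 21.65 × 1/6 = 3.608 mol.
Mass of C6H12O6 = 3.608 mol × 180.156 g/mol = 650.0 g.

650 g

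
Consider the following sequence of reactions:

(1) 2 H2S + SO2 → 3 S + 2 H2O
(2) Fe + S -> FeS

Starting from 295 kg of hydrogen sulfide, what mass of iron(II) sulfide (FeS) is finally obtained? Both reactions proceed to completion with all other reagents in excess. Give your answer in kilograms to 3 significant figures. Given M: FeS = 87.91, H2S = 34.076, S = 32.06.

1140 kg

295 kg = 295000 g.
n(H2S) = 295000 / 34.076 = 8657 mol.
Step 1 gives a 2:3 ratio of H2S to S, so n(S) = 12990 mol.
In step 2 the S:FeS ratio is 1:1, so n(FeS) = 12990 mol.
Mass of FeS = 12990 × 87.91 = 1.142 × 10^6 g = 1140 kg.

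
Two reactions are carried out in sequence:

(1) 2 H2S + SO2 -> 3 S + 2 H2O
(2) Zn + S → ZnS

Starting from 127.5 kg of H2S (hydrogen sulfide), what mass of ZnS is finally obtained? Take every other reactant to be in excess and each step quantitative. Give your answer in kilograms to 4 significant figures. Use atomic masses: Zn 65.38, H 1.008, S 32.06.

M(H2S) = 2(1.008) + 32.06 = 34.076 g/mol.
M(ZnS) = 65.38 + 32.06 = 97.44 g/mol.
127.5 kg = 127500 g.
n(H2S) = 127500 / 34.076 = 3741.6 mol.
Step 1 gives a 2:3 ratio of H2S to S, so n(S) = 5612.5 mol.
In step 2 the S:ZnS ratio is 1:1, so n(ZnS) = 5612.5 mol.
Mass of ZnS = 5612.5 × 97.44 = 546880 g = 546.9 kg.

546.9 kg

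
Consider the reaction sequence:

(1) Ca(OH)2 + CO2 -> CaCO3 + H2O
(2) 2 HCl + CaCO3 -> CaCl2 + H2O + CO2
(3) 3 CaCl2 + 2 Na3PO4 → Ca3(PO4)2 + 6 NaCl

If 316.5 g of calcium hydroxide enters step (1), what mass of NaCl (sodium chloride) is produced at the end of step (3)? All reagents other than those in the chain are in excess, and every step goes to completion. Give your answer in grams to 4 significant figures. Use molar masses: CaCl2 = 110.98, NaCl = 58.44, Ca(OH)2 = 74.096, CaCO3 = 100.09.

499.3 g

n(Ca(OH)2) = 316.5 / 74.096 = 4.2715 mol.
Reaction (1): Ca(OH)2→CaCO3 ratio 1:1 ⇒ n(CaCO3) = 4.2715 mol.
Reaction (2): CaCO3→CaCl2 ratio 1:1 ⇒ n(CaCl2) = 4.2715 mol.
Reaction (3): CaCl2→NaCl ratio 3:6 ⇒ n(NaCl) = 8.5430 mol.
Mass of NaCl = 8.5430 × 58.44 = 499.25 g.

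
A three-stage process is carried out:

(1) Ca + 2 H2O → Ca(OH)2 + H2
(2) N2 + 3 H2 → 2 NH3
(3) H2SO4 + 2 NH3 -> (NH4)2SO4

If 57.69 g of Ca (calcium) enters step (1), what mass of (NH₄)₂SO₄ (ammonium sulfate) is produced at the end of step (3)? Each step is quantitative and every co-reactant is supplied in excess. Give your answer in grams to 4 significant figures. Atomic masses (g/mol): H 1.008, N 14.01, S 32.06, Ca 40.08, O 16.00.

63.40 g

M(Ca) = 40.08 g/mol.
M((NH4)2SO4) = 2(14.01) + 8(1.008) + 32.06 + 4(16.00) = 132.144 g/mol.
n(Ca) = 57.69 / 40.08 = 1.4394 mol.
Reaction (1): Ca→H2 ratio 1:1 ⇒ n(H2) = 1.4394 mol.
Reaction (2): H2→NH3 ratio 3:2 ⇒ n(NH3) = 0.95958 mol.
Reaction (3): NH3→(NH4)2SO4 ratio 2:1 ⇒ n((NH4)2SO4) = 0.47979 mol.
Mass of (NH4)2SO4 = 0.47979 × 132.144 = 63.401 g.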